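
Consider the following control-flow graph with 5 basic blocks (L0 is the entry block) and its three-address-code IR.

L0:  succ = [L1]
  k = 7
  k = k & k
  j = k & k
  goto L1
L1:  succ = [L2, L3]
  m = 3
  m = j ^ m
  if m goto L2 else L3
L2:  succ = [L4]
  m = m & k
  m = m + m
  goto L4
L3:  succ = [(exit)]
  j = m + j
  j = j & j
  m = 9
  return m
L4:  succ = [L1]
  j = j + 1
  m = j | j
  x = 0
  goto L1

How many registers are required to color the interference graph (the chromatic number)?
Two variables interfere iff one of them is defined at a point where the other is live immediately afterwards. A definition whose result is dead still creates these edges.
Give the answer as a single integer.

Answer: 3

Analysis:
Block summaries:
  L0 def {j,k} use ∅
  L1 def {m} use {j}
  L2 def {m} use {k,m}
  L3 def {j,m} use {j,m}
  L4 def {j,m,x} use {j}

Live sets:
  live L0: ∅→{j,k}
  live L1: {j,k}→{j,k,m}
  live L2: {j,k,m}→{j,k}
  live L3: {j,m}→∅
  live L4: {j,k}→{j,k}

Interfere edges:
  j↔{k,m,x}
  k↔{j,m,x}
  m↔{j,k}
  x↔{j,k}

Registers:
  clique {j,k,m} ⇒ need ≥ 3
  assign j→c0 k→c1 m→c2 x→c2 — no edge inside a register ⇒ χ ≤ 3
  χ = 3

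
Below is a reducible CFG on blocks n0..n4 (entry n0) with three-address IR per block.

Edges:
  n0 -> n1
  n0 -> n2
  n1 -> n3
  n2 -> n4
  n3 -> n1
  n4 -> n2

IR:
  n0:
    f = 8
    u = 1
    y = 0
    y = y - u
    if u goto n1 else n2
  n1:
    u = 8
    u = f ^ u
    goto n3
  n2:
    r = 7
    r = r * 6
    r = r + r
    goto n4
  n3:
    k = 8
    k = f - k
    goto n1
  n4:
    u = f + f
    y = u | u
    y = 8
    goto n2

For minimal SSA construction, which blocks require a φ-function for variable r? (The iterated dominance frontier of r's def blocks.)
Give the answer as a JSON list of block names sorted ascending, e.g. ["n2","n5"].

Answer: ["n2"]

Derivation:
idom tree: n1←n0 n2←n0 n3←n1 n4←n2
Dom∩ at merges:
  n1: preds {n0,n3}: {n0} ∩ {n0,n1,n3} = {n0}; idom=n0
  n2: preds {n0,n4}: {n0} ∩ {n0,n2,n4} = {n0}; idom=n0

DF walk-up:
  n1←n0: walk · to n0
  n1←n3: walk n3→n1 to n0
  n2←n0: walk · to n0
  n2←n4: walk n4→n2 to n0
  DF(n0)=∅
  DF(n1)={n1}
  DF(n2)={n2}
  DF(n3)={n1}
  DF(n4)={n2}

φ for r: defs {n2}
  DF⁺ = {n2}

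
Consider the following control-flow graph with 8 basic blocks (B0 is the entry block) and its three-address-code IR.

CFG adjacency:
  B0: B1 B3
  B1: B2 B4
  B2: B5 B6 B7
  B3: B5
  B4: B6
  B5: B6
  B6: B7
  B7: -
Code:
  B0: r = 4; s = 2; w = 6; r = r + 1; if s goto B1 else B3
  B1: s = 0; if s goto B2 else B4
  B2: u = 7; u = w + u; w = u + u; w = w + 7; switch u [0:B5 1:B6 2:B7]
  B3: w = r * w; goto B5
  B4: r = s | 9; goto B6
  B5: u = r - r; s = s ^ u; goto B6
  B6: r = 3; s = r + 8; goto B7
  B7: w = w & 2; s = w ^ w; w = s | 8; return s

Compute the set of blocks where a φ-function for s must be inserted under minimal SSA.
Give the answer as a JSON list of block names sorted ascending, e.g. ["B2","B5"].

idom tree: B1←B0 B2←B1 B3←B0 B4←B1 B5←B0 B6←B0 B7←B0
Join-block Dom:
  B5: preds {B2,B3}: {B0,B1,B2} ∩ {B0,B3} = {B0}; idom=B0
  B6: preds {B2,B4,B5}: {B0,B1,B2} ∩ {B0,B1,B4} ∩ {B0,B5} = {B0}; idom=B0
  B7: preds {B2,B6}: {B0,B1,B2} ∩ {B0,B6} = {B0}; idom=B0

Frontier:
  B5←B2: walk B2→B1 to B0
  B5←B3: walk B3 to B0
  B6←B2: walk B2→B1 to B0
  B6←B4: walk B4→B1 to B0
  B6←B5: walk B5 to B0
  B7←B2: walk B2→B1 to B0
  B7←B6: walk B6 to B0
  DF(B0)=∅
  DF(B1)={B5,B6,B7}
  DF(B2)={B5,B6,B7}
  DF(B3)={B5}
  DF(B4)={B6}
  DF(B5)={B6}
  DF(B6)={B7}
  DF(B7)=∅

φ for s: defs {B0,B1,B5,B6,B7}
  DF⁺ = {B5,B6,B7}

Answer: ["B5", "B6", "B7"]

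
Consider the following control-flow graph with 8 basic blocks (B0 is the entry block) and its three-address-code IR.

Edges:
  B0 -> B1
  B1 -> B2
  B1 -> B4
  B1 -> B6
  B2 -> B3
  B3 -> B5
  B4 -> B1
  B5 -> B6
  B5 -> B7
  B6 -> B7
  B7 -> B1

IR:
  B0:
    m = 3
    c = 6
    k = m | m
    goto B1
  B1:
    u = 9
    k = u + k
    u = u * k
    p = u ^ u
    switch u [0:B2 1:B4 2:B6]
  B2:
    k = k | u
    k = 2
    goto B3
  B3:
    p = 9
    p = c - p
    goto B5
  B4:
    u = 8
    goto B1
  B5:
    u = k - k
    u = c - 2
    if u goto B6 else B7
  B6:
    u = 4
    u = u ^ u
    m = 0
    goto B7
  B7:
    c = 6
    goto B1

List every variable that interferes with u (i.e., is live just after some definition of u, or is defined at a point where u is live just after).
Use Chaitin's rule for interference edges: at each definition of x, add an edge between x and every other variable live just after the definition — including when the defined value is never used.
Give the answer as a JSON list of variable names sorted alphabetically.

Block summaries:
  B0 def {c,k,m} use ∅
  B1 def {k,p,u} use {k}
  B2 def {k} use {k,u}
  B3 def {p} use {c}
  B4 def {u} use ∅
  B5 def {u} use {c,k}
  B6 def {m,u} use ∅
  B7 def {c} use ∅

Backward fixpoint:
  B0 li=∅ lo={c,k}
  B1 li={c,k} lo={c,k,u}
  B2 li={c,k,u} lo={c,k}
  B3 li={c,k} lo={c,k}
  B4 li={c,k} lo={c,k}
  B5 li={c,k} lo={k}
  B6 li={k} lo={k}
  B7 li={k} lo={c,k}

Interference:
  c — {k,m,p,u}
  k — {c,m,p,u}
  m — {c,k}
  p — {c,k,u}
  u — {c,k,p}

N(u) = ["c", "k", "p"]

Answer: ["c", "k", "p"]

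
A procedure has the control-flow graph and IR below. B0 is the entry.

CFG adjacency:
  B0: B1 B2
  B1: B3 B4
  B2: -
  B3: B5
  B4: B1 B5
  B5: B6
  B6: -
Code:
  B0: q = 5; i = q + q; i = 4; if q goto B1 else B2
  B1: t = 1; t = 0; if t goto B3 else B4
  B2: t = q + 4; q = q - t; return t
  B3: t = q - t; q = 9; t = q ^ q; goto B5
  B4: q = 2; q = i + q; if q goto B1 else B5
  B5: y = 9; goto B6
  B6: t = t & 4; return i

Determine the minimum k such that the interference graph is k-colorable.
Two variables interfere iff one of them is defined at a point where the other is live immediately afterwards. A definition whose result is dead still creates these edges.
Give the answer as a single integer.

Answer: 3

Analysis:
def/use:
  B0: def={i,q} ue=∅
  B1: def={t} ue=∅
  B2: def={q,t} ue={q}
  B3: def={q,t} ue={q,t}
  B4: def={q} ue={i}
  B5: def={y} ue=∅
  B6: def={t} ue={i,t}

Backward fixpoint:
  live B0: ∅→{i,q}
  live B1: {i,q}→{i,q,t}
  live B2: {q}→∅
  live B3: {i,q,t}→{i,t}
  live B4: {i,t}→{i,q,t}
  live B5: {i,t}→{i,t}
  live B6: {i,t}→∅

Conflict graph:
  i: {q,t,y}
  q: {i,t}
  t: {i,q,y}
  y: {i,t}

Colouring:
  {i,q,t} pairwise interfere (3-clique) ⇒ χ ≥ 3
  assign i→r0 q→r2 t→r1 y→r2 — no edge inside a register ⇒ χ ≤ 3
  χ = 3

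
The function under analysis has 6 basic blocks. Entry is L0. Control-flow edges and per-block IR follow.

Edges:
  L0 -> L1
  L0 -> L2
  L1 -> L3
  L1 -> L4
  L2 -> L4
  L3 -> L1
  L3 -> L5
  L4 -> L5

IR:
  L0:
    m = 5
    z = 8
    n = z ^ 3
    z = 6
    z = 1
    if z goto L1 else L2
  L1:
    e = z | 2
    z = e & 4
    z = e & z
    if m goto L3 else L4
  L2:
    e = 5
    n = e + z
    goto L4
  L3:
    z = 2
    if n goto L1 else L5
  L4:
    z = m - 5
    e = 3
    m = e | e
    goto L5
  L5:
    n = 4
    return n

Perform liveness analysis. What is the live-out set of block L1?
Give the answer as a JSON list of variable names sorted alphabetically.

Answer: ["m", "n"]

Derivation:
Block summaries:
  L0: {m,n,z} / ∅
  L1: {e,z} / {m,z}
  L2: {e,n} / {z}
  L3: {z} / {n}
  L4: {e,m,z} / {m}
  L5: {n} / ∅

Liveness:
  L0 li=∅ lo={m,n,z}
  L1 li={m,n,z} lo={m,n}
  L2 li={m,z} lo={m}
  L3 li={m,n} lo={m,n,z}
  L4 li={m} lo=∅
  L5 li=∅ lo=∅

live-out(L1) = ["m", "n"]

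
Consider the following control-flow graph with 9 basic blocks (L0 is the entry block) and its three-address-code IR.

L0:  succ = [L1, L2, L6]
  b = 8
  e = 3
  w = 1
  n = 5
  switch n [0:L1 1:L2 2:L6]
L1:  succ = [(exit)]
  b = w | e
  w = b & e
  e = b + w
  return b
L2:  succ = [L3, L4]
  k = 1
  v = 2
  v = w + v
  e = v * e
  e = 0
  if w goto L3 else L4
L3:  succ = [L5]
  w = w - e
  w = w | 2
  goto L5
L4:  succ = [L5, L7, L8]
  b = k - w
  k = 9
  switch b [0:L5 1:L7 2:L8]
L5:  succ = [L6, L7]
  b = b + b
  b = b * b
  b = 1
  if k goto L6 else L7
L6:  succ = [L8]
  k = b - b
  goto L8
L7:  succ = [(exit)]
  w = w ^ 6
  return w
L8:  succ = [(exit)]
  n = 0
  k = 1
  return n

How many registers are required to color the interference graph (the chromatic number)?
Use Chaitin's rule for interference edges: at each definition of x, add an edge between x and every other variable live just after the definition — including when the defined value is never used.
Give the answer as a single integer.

Block summaries:
  L0: def={b,e,n,w} ue=∅
  L1: def={b,e,w} ue={e,w}
  L2: def={e,k,v} ue={e,w}
  L3: def={w} ue={e,w}
  L4: def={b,k} ue={k,w}
  L5: def={b} ue={b,k}
  L6: def={k} ue={b}
  L7: def={w} ue={w}
  L8: def={k,n} ue=∅

Backward fixpoint:
  L0: in=∅ out={b,e,w}
  L1: in={e,w} out=∅
  L2: in={b,e,w} out={b,e,k,w}
  L3: in={b,e,k,w} out={b,k,w}
  L4: in={k,w} out={b,k,w}
  L5: in={b,k,w} out={b,w}
  L6: in={b} out=∅
  L7: in={w} out=∅
  L8: in=∅ out=∅

Interfere edges:
  b — {e,k,n,v,w}
  e — {b,k,n,v,w}
  k — {b,e,n,v,w}
  n — {b,e,k,w}
  v — {b,e,k,w}
  w — {b,e,k,n,v}

Chromatic number:
  lower bound: {b,e,k,n,w} mutually conflict ⇒ χ ≥ 5
  5-colouring: r0={b}  r1={e}  r2={k}  r3={w}  r4={n,v}
  χ = 5

Answer: 5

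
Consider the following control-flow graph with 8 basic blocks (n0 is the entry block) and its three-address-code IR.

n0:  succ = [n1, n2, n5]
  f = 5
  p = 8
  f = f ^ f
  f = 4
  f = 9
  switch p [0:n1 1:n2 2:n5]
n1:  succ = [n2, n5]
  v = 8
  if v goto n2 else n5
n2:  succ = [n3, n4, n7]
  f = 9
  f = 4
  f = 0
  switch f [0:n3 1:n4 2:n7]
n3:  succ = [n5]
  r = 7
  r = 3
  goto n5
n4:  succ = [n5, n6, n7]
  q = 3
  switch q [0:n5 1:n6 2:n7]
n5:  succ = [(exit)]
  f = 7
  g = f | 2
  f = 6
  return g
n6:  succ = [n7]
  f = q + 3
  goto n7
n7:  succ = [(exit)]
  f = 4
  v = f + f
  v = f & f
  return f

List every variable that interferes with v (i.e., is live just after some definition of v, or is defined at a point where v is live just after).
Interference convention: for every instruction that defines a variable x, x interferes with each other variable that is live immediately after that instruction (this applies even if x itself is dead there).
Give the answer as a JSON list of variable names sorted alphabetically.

Answer: ["f"]

Analysis:
def/use:
  n0 def {f,p} use ∅
  n1 def {v} use ∅
  n2 def {f} use ∅
  n3 def {r} use ∅
  n4 def {q} use ∅
  n5 def {f,g} use ∅
  n6 def {f} use {q}
  n7 def {f,v} use ∅

Live sets:
  n0: in=∅ out=∅
  n1: in=∅ out=∅
  n2: in=∅ out=∅
  n3: in=∅ out=∅
  n4: in=∅ out={q}
  n5: in=∅ out=∅
  n6: in={q} out=∅
  n7: in=∅ out=∅

Interference:
  f↔{g,p,v}
  g↔{f}
  p↔{f}
  q↔∅
  r↔∅
  v↔{f}

N(v) = ["f"]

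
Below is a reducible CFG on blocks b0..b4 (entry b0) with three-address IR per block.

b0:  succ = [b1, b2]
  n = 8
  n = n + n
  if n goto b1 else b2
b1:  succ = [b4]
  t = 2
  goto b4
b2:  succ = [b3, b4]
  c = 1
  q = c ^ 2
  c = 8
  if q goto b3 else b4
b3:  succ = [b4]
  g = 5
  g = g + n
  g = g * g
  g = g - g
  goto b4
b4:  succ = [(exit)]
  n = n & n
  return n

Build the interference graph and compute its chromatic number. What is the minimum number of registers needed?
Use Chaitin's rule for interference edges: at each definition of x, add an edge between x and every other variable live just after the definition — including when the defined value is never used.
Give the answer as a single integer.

Answer: 3

Working:
Per-block:
  b0 def {n} use ∅
  b1 def {t} use ∅
  b2 def {c,q} use ∅
  b3 def {g} use {n}
  b4 def {n} use {n}

Backward fixpoint:
  live b0: ∅→{n}
  live b1: {n}→{n}
  live b2: {n}→{n}
  live b3: {n}→{n}
  live b4: {n}→∅

Interference:
  c — {n,q}
  g — {n}
  n — {c,g,q,t}
  q — {c,n}
  t — {n}

Chromatic number:
  clique {c,n,q} ⇒ need ≥ 3
  3-colouring: r0={n}  r1={c,g,t}  r2={q}
  χ = 3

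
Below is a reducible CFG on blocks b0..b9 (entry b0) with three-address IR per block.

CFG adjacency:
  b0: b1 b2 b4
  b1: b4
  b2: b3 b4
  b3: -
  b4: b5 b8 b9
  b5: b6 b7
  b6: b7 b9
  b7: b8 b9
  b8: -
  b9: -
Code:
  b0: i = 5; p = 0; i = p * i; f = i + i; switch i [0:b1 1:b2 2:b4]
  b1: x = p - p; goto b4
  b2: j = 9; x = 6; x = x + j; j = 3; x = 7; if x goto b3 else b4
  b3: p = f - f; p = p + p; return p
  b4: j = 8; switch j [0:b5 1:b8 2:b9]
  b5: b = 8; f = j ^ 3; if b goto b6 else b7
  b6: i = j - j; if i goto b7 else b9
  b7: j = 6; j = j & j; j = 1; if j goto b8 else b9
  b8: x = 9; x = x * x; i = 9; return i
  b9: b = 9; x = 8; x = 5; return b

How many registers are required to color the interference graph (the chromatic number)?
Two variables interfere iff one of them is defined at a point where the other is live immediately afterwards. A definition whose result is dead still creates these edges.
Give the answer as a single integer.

def/use:
  b0 def {f,i,p} use ∅
  b1 def {x} use {p}
  b2 def {j,x} use ∅
  b3 def {p} use {f}
  b4 def {j} use ∅
  b5 def {b,f} use {j}
  b6 def {i} use {j}
  b7 def {j} use ∅
  b8 def {i,x} use ∅
  b9 def {b,x} use ∅

Backward fixpoint:
  b0 li=∅ lo={f,p}
  b1 li={p} lo=∅
  b2 li={f} lo={f}
  b3 li={f} lo=∅
  b4 li=∅ lo={j}
  b5 li={j} lo={j}
  b6 li={j} lo=∅
  b7 li=∅ lo=∅
  b8 li=∅ lo=∅
  b9 li=∅ lo=∅

Interfere edges:
  b — {f,j,x}
  f — {b,i,j,p,x}
  i — {f,p}
  j — {b,f,x}
  p — {f,i}
  x — {b,f,j}

Colouring:
  {b,f,j,x} pairwise interfere (4-clique) ⇒ χ ≥ 4
  4-colouring: r0={f}  r1={b,i}  r2={j,p}  r3={x}
  χ = 4

Answer: 4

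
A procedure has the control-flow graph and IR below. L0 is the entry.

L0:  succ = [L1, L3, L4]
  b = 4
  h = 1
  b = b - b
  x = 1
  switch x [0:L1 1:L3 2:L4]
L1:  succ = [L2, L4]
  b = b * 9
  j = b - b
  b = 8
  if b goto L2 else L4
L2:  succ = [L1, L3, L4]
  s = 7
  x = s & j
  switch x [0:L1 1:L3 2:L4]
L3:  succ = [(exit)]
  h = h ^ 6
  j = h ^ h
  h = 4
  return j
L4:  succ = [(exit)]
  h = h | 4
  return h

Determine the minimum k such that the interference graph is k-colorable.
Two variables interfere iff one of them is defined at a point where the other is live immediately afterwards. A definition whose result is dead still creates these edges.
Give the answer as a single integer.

Per-block:
  L0: {b,h,x} / ∅
  L1: {b,j} / {b}
  L2: {s,x} / {j}
  L3: {h,j} / {h}
  L4: {h} / {h}

Liveness:
  live L0: ∅→{b,h}
  live L1: {b,h}→{b,h,j}
  live L2: {b,h,j}→{b,h}
  live L3: {h}→∅
  live L4: {h}→∅

Conflict graph:
  b↔{h,j,s,x}
  h↔{b,j,s,x}
  j↔{b,h,s}
  s↔{b,h,j}
  x↔{b,h}

Colouring:
  lower bound: {b,h,j,s} mutually conflict ⇒ χ ≥ 4
  4-colouring: R0={b}  R1={h}  R2={j,x}  R3={s}
  χ = 4

Answer: 4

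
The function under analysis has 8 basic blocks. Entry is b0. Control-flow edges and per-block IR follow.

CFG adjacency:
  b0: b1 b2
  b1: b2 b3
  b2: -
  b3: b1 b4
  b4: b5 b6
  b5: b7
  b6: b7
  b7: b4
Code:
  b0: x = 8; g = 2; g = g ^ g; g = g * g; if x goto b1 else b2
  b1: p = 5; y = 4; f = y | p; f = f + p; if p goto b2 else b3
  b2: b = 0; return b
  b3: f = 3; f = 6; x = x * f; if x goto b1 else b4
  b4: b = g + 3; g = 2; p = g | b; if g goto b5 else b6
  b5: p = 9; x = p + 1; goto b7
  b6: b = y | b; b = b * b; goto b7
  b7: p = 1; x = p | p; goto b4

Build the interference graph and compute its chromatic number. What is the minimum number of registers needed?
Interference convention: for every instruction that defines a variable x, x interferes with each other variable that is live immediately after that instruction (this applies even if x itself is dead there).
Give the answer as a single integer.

def/use:
  b0: def={g,x} ue=∅
  b1: def={f,p,y} ue=∅
  b2: def={b} ue=∅
  b3: def={f,x} ue={x}
  b4: def={b,g,p} ue={g}
  b5: def={p,x} ue=∅
  b6: def={b} ue={b,y}
  b7: def={p,x} ue=∅

Backward fixpoint:
  live b0: ∅→{g,x}
  live b1: {g,x}→{g,x,y}
  live b2: ∅→∅
  live b3: {g,x,y}→{g,x,y}
  live b4: {g,y}→{b,g,y}
  live b5: {g,y}→{g,y}
  live b6: {b,g,y}→{g,y}
  live b7: {g,y}→{g,y}

Interference:
  b — {g,p,y}
  f — {g,p,x,y}
  g — {b,f,p,x,y}
  p — {b,f,g,x,y}
  x — {f,g,p,y}
  y — {b,f,g,p,x}

Registers:
  clique {f,g,p,x,y} ⇒ need ≥ 5
  5-colouring: R0={g}  R1={p}  R2={y}  R3={b,f}  R4={x}
  χ = 5

Answer: 5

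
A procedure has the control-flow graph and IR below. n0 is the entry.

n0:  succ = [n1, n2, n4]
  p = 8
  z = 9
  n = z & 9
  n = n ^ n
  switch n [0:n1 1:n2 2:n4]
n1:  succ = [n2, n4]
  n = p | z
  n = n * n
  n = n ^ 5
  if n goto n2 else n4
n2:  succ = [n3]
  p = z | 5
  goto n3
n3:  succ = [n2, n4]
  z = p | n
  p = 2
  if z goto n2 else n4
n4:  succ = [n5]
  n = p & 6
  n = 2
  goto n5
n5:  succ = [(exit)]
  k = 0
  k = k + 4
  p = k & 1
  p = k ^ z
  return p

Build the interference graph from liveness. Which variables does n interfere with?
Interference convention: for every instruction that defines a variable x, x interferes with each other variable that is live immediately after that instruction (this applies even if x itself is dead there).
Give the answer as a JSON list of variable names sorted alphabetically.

def/use:
  n0: def={n,p,z} ue=∅
  n1: def={n} ue={p,z}
  n2: def={p} ue={z}
  n3: def={p,z} ue={n,p}
  n4: def={n} ue={p}
  n5: def={k,p} ue={z}

Live sets:
  n0: in=∅ out={n,p,z}
  n1: in={p,z} out={n,p,z}
  n2: in={n,z} out={n,p}
  n3: in={n,p} out={n,p,z}
  n4: in={p,z} out={z}
  n5: in={z} out=∅

Interfere edges:
  k↔{p,z}
  n↔{p,z}
  p↔{k,n,z}
  z↔{k,n,p}

N(n) = ["p", "z"]

Answer: ["p", "z"]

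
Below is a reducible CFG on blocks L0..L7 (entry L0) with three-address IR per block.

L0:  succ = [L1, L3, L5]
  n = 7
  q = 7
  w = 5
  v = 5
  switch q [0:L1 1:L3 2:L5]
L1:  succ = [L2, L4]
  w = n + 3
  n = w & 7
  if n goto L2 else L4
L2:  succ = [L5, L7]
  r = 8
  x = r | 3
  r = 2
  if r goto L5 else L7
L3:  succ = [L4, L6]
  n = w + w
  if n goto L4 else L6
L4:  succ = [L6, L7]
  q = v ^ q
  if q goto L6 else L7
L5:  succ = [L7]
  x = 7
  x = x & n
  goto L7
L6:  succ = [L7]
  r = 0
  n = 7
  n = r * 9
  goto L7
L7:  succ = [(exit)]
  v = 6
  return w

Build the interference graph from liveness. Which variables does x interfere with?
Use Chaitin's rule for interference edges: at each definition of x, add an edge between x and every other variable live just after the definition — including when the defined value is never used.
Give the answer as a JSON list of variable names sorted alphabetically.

def/use:
  L0 def {n,q,v,w} use ∅
  L1 def {n,w} use {n}
  L2 def {r,x} use ∅
  L3 def {n} use {w}
  L4 def {q} use {q,v}
  L5 def {x} use {n}
  L6 def {n,r} use ∅
  L7 def {v} use {w}

Live sets:
  L0 li=∅ lo={n,q,v,w}
  L1 li={n,q,v} lo={n,q,v,w}
  L2 li={n,w} lo={n,w}
  L3 li={q,v,w} lo={q,v,w}
  L4 li={q,v,w} lo={w}
  L5 li={n,w} lo={w}
  L6 li={w} lo={w}
  L7 li={w} lo=∅

Interfere edges:
  n↔{q,r,v,w,x}
  q↔{n,v,w}
  r↔{n,w}
  v↔{n,q,w}
  w↔{n,q,r,v,x}
  x↔{n,w}

N(x) = ["n", "w"]

Answer: ["n", "w"]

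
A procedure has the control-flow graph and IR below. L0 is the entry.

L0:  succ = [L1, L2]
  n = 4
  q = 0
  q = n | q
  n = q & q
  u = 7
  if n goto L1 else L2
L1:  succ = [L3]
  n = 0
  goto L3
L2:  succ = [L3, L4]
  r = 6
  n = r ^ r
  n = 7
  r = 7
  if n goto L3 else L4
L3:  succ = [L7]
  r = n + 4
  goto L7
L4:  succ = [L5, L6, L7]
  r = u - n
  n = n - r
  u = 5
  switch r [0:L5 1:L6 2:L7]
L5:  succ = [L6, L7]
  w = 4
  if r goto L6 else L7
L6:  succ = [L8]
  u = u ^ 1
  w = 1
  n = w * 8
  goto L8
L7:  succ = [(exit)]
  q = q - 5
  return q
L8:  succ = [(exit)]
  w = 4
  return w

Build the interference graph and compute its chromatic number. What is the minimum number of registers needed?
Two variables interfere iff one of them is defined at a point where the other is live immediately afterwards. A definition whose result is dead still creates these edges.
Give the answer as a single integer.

def/use:
  L0 def {n,q,u} use ∅
  L1 def {n} use ∅
  L2 def {n,r} use ∅
  L3 def {r} use {n}
  L4 def {n,r,u} use {n,u}
  L5 def {w} use {r}
  L6 def {n,u,w} use {u}
  L7 def {q} use {q}
  L8 def {w} use ∅

Live sets:
  live L0: ∅→{q,u}
  live L1: {q}→{n,q}
  live L2: {q,u}→{n,q,u}
  live L3: {n,q}→{q}
  live L4: {n,q,u}→{q,r,u}
  live L5: {q,r,u}→{q,u}
  live L6: {u}→∅
  live L7: {q}→∅
  live L8: ∅→∅

Interference:
  n — {q,r,u}
  q — {n,r,u,w}
  r — {n,q,u,w}
  u — {n,q,r,w}
  w — {q,r,u}

Colouring:
  lower bound: {n,q,r,u} mutually conflict ⇒ χ ≥ 4
  assign n→r3 q→r0 r→r1 u→r2 w→r3 — no edge inside a register ⇒ χ ≤ 4
  χ = 4

Answer: 4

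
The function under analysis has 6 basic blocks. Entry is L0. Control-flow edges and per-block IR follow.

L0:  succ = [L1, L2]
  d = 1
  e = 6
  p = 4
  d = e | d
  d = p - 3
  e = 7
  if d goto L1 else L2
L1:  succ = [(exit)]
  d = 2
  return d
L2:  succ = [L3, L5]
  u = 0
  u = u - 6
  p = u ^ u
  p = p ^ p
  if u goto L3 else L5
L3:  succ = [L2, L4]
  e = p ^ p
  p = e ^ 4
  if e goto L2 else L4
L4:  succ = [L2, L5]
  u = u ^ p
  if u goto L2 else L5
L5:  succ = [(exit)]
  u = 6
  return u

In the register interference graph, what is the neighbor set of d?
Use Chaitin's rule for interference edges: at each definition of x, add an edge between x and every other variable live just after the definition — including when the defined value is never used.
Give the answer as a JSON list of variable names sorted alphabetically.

Per-block:
  L0 def {d,e,p} use ∅
  L1 def {d} use ∅
  L2 def {p,u} use ∅
  L3 def {e,p} use {p}
  L4 def {u} use {p,u}
  L5 def {u} use ∅

Liveness:
  live L0: ∅→∅
  live L1: ∅→∅
  live L2: ∅→{p,u}
  live L3: {p,u}→{p,u}
  live L4: {p,u}→∅
  live L5: ∅→∅

Conflict graph:
  d — {e,p}
  e — {d,p,u}
  p — {d,e,u}
  u — {e,p}

N(d) = ["e", "p"]

Answer: ["e", "p"]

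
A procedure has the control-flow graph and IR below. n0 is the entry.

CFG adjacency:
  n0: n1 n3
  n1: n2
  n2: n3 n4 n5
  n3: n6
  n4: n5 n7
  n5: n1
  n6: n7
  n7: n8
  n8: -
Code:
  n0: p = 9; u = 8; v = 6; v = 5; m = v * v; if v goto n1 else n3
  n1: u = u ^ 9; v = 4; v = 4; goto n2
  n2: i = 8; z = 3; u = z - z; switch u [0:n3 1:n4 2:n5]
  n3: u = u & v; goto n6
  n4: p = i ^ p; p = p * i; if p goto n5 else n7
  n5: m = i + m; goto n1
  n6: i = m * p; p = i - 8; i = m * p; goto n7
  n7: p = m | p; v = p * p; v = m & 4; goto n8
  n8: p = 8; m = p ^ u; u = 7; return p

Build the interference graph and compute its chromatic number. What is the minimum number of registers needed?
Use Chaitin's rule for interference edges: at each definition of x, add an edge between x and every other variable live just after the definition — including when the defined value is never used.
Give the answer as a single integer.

def/use:
  n0 def {m,p,u,v} use ∅
  n1 def {u,v} use {u}
  n2 def {i,u,z} use ∅
  n3 def {u} use {u,v}
  n4 def {p} use {i,p}
  n5 def {m} use {i,m}
  n6 def {i,p} use {m,p}
  n7 def {p,v} use {m,p}
  n8 def {m,p,u} use {u}

Live sets:
  n0: in=∅ out={m,p,u,v}
  n1: in={m,p,u} out={m,p,v}
  n2: in={m,p,v} out={i,m,p,u,v}
  n3: in={m,p,u,v} out={m,p,u}
  n4: in={i,m,p,u} out={i,m,p,u}
  n5: in={i,m,p,u} out={m,p,u}
  n6: in={m,p,u} out={m,p,u}
  n7: in={m,p,u} out={u}
  n8: in={u} out=∅

Interfere edges:
  i↔{m,p,u,v,z}
  m↔{i,p,u,v,z}
  p↔{i,m,u,v,z}
  u↔{i,m,p,v}
  v↔{i,m,p,u,z}
  z↔{i,m,p,v}

Registers:
  clique {i,m,p,u,v} ⇒ need ≥ 5
  5-colouring: r0={i}  r1={m}  r2={p}  r3={v}  r4={u,z}
  χ = 5

Answer: 5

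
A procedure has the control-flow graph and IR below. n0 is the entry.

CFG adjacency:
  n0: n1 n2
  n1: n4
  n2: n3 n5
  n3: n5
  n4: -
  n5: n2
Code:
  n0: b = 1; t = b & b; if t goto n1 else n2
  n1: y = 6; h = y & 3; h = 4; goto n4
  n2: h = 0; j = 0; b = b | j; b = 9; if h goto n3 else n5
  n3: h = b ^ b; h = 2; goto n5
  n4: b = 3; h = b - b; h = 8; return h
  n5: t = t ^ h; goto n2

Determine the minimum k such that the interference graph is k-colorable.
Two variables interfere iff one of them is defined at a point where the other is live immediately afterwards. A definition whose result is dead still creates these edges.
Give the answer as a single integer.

Answer: 4

Derivation:
Block summaries:
  n0 def {b,t} use ∅
  n1 def {h,y} use ∅
  n2 def {b,h,j} use {b}
  n3 def {h} use {b}
  n4 def {b,h} use ∅
  n5 def {t} use {h,t}

Liveness:
  n0: in=∅ out={b,t}
  n1: in=∅ out=∅
  n2: in={b,t} out={b,h,t}
  n3: in={b,t} out={b,h,t}
  n4: in=∅ out=∅
  n5: in={b,h,t} out={b,t}

Conflict graph:
  b: {h,j,t}
  h: {b,j,t}
  j: {b,h,t}
  t: {b,h,j}
  y: ∅

Colouring:
  lower bound: {b,h,j,t} mutually conflict ⇒ χ ≥ 4
  assign b→R0 h→R1 j→R2 t→R3 y→R0 — no edge inside a register ⇒ χ ≤ 4
  χ = 4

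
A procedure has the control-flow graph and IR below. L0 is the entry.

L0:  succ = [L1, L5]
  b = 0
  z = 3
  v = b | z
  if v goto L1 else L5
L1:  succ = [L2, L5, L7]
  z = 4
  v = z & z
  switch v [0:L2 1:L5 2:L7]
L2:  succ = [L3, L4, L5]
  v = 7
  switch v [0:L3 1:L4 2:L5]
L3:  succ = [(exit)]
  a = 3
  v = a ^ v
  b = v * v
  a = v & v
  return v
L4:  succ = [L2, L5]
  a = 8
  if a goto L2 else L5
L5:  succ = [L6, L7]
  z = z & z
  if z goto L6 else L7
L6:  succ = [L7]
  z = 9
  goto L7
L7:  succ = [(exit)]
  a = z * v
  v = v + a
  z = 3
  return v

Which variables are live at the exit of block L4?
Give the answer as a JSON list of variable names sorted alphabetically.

Block summaries:
  L0: {b,v,z} / ∅
  L1: {v,z} / ∅
  L2: {v} / ∅
  L3: {a,b,v} / {v}
  L4: {a} / ∅
  L5: {z} / {z}
  L6: {z} / ∅
  L7: {a,v,z} / {v,z}

Liveness:
  L0 li=∅ lo={v,z}
  L1 li=∅ lo={v,z}
  L2 li={z} lo={v,z}
  L3 li={v} lo=∅
  L4 li={v,z} lo={v,z}
  L5 li={v,z} lo={v,z}
  L6 li={v} lo={v,z}
  L7 li={v,z} lo=∅

live-out(L4) = ["v", "z"]

Answer: ["v", "z"]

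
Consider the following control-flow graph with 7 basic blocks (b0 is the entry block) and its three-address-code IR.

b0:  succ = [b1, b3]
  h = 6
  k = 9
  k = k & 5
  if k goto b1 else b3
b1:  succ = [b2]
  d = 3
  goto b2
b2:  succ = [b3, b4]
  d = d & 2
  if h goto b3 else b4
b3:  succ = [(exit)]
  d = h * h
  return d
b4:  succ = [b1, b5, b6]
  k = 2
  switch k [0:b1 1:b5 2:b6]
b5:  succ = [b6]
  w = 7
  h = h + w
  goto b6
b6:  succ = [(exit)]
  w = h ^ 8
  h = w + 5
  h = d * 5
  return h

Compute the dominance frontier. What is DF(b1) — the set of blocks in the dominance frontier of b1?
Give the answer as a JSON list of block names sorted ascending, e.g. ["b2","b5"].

Answer: ["b1", "b3"]

Analysis:
idom tree: b1←b0 b2←b1 b3←b0 b4←b2 b5←b4 b6←b4
Join-block Dom:
  b1: preds {b0,b4}: {b0} ∩ {b0,b1,b2,b4} = {b0}; idom=b0
  b3: preds {b0,b2}: {b0} ∩ {b0,b1,b2} = {b0}; idom=b0
  b6: preds {b4,b5}: {b0,b1,b2,b4} ∩ {b0,b1,b2,b4,b5} = {b0,b1,b2,b4}; idom=b4

DF derivation:
  join b1 pred b0: · stop@b0
  join b1 pred b4: b4→b2→b1 stop@b0
  join b3 pred b0: · stop@b0
  join b3 pred b2: b2→b1 stop@b0
  join b6 pred b4: · stop@b4
  join b6 pred b5: b5 stop@b4
  DF(b0)=∅
  DF(b1)={b1,b3}
  DF(b2)={b1,b3}
  DF(b3)=∅
  DF(b4)={b1}
  DF(b5)={b6}
  DF(b6)=∅

DF(b1) = ["b1", "b3"]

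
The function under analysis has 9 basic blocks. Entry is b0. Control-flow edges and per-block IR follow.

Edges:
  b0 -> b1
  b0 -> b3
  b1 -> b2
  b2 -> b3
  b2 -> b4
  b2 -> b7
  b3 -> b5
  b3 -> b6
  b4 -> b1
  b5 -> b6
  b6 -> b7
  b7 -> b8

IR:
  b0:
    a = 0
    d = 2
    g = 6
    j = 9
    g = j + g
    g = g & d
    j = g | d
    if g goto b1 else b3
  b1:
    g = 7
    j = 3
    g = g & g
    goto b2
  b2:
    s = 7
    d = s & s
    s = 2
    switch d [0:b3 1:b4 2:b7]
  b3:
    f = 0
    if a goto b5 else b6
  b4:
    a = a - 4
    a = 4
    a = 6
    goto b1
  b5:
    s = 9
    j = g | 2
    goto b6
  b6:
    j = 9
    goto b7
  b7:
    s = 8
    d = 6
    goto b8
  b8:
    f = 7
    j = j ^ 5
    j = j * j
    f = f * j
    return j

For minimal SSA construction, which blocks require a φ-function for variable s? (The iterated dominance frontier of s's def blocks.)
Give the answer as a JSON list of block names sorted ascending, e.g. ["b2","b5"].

Answer: ["b1", "b3", "b6", "b7"]

Working:
idom tree: b1←b0 b2←b1 b3←b0 b4←b2 b5←b3 b6←b3 b7←b0 b8←b7
Dom∩ at merges:
  b1: preds {b0,b4}: {b0} ∩ {b0,b1,b2,b4} = {b0}; idom=b0
  b3: preds {b0,b2}: {b0} ∩ {b0,b1,b2} = {b0}; idom=b0
  b6: preds {b3,b5}: {b0,b3} ∩ {b0,b3,b5} = {b0,b3}; idom=b3
  b7: preds {b2,b6}: {b0,b1,b2} ∩ {b0,b3,b6} = {b0}; idom=b0

DF derivation:
  b1←b0: walk · to b0
  b1←b4: walk b4→b2→b1 to b0
  b3←b0: walk · to b0
  b3←b2: walk b2→b1 to b0
  b6←b3: walk · to b3
  b6←b5: walk b5 to b3
  b7←b2: walk b2→b1 to b0
  b7←b6: walk b6→b3 to b0
  DF(b0)=∅
  DF(b1)={b1,b3,b7}
  DF(b2)={b1,b3,b7}
  DF(b3)={b7}
  DF(b4)={b1}
  DF(b5)={b6}
  DF(b6)={b7}
  DF(b7)=∅
  DF(b8)=∅

φ for s: defs {b2,b5,b7}
  DF⁺ = {b1,b3,b6,b7}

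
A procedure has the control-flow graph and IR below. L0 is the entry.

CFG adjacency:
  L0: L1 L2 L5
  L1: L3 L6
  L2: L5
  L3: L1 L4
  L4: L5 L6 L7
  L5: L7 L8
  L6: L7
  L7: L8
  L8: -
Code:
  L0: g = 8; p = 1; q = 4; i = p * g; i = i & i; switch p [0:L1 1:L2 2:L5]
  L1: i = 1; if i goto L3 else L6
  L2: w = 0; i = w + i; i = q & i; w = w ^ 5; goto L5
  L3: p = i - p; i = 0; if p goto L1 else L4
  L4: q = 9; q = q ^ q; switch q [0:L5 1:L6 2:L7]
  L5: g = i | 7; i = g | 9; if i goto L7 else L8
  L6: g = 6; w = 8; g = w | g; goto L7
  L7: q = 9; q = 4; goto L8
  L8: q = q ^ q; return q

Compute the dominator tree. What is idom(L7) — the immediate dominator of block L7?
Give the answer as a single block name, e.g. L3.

idom tree: L1←L0 L2←L0 L3←L1 L4←L3 L5←L0 L6←L1 L7←L0 L8←L0
Dom∩ at merges:
  L1: preds {L0,L3}: {L0} ∩ {L0,L1,L3} = {L0}; idom=L0
  L5: preds {L0,L2,L4}: {L0} ∩ {L0,L2} ∩ {L0,L1,L3,L4} = {L0}; idom=L0
  L6: preds {L1,L4}: {L0,L1} ∩ {L0,L1,L3,L4} = {L0,L1}; idom=L1
  L7: preds {L4,L5,L6}: {L0,L1,L3,L4} ∩ {L0,L5} ∩ {L0,L1,L6} = {L0}; idom=L0
  L8: preds {L5,L7}: {L0,L5} ∩ {L0,L7} = {L0}; idom=L0

idom(L7) = L0

Answer: L0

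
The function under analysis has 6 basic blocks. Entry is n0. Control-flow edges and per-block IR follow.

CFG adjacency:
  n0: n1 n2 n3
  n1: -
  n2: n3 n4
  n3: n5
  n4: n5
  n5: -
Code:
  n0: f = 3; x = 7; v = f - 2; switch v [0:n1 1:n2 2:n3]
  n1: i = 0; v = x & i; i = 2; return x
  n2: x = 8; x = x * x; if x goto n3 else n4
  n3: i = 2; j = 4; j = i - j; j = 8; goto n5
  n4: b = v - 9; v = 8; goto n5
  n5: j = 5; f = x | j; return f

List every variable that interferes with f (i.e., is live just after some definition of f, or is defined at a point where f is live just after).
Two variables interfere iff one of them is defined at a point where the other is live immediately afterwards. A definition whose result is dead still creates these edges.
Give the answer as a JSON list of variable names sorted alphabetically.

Answer: ["x"]

Working:
Per-block:
  n0: def={f,v,x} ue=∅
  n1: def={i,v} ue={x}
  n2: def={x} ue=∅
  n3: def={i,j} ue=∅
  n4: def={b,v} ue={v}
  n5: def={f,j} ue={x}

Liveness:
  n0 li=∅ lo={v,x}
  n1 li={x} lo=∅
  n2 li={v} lo={v,x}
  n3 li={x} lo={x}
  n4 li={v,x} lo={x}
  n5 li={x} lo=∅

Conflict graph:
  b↔{x}
  f↔{x}
  i↔{j,x}
  j↔{i,x}
  v↔{x}
  x↔{b,f,i,j,v}

N(f) = ["x"]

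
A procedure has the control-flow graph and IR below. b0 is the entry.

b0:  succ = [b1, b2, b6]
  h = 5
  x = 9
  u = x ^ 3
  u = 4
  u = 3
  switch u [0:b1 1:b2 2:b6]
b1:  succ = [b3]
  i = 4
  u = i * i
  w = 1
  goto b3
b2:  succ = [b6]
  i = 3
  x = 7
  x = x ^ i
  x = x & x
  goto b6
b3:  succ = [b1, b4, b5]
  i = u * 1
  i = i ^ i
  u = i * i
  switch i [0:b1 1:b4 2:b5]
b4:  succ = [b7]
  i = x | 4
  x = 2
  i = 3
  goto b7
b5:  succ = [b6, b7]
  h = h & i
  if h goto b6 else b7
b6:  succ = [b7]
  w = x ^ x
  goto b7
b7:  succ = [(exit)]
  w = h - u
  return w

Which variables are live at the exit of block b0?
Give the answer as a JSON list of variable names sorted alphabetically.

def/use:
  b0: def={h,u,x} ue=∅
  b1: def={i,u,w} ue=∅
  b2: def={i,x} ue=∅
  b3: def={i,u} ue={u}
  b4: def={i,x} ue={x}
  b5: def={h} ue={h,i}
  b6: def={w} ue={x}
  b7: def={w} ue={h,u}

Backward fixpoint:
  b0 li=∅ lo={h,u,x}
  b1 li={h,x} lo={h,u,x}
  b2 li={h,u} lo={h,u,x}
  b3 li={h,u,x} lo={h,i,u,x}
  b4 li={h,u,x} lo={h,u}
  b5 li={h,i,u,x} lo={h,u,x}
  b6 li={h,u,x} lo={h,u}
  b7 li={h,u} lo=∅

live-out(b0) = ["h", "u", "x"]

Answer: ["h", "u", "x"]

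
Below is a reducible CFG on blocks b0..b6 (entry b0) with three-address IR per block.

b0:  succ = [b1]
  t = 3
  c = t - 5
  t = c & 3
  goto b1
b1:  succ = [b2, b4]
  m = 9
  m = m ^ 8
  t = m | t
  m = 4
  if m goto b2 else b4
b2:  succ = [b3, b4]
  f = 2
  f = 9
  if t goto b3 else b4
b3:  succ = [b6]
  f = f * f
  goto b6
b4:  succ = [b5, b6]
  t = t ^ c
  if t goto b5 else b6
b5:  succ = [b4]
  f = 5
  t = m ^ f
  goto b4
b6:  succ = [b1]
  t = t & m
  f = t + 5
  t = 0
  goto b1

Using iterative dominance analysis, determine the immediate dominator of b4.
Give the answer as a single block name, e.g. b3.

Answer: b1

Working:
idom tree: b1←b0 b2←b1 b3←b2 b4←b1 b5←b4 b6←b1
Dom∩ at merges:
  b1: preds {b0,b6}: {b0} ∩ {b0,b1,b6} = {b0}; idom=b0
  b4: preds {b1,b2,b5}: {b0,b1} ∩ {b0,b1,b2} ∩ {b0,b1,b4,b5} = {b0,b1}; idom=b1
  b6: preds {b3,b4}: {b0,b1,b2,b3} ∩ {b0,b1,b4} = {b0,b1}; idom=b1

idom(b4) = b1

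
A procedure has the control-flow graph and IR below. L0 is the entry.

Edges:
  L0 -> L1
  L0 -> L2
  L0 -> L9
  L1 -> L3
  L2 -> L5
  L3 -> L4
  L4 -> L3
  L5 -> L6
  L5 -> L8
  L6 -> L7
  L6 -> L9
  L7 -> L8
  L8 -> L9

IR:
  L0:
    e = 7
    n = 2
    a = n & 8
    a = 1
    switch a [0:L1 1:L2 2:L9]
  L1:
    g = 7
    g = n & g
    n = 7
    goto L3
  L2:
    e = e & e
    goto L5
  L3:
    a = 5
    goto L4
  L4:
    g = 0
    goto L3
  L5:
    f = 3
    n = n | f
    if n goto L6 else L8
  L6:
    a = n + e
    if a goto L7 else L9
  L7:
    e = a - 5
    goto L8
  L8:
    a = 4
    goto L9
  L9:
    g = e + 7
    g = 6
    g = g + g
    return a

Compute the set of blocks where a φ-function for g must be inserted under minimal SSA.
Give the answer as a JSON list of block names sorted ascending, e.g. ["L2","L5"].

Answer: ["L3"]

Analysis:
idom tree: L1←L0 L2←L0 L3←L1 L4←L3 L5←L2 L6←L5 L7←L6 L8←L5 L9←L0
Dom∩ at merges:
  L3: preds {L1,L4}: {L0,L1} ∩ {L0,L1,L3,L4} = {L0,L1}; idom=L1
  L8: preds {L5,L7}: {L0,L2,L5} ∩ {L0,L2,L5,L6,L7} = {L0,L2,L5}; idom=L5
  L9: preds {L0,L6,L8}: {L0} ∩ {L0,L2,L5,L6} ∩ {L0,L2,L5,L8} = {L0}; idom=L0

DF derivation:
  L3←L1: walk · to L1
  L3←L4: walk L4→L3 to L1
  L8←L5: walk · to L5
  L8←L7: walk L7→L6 to L5
  L9←L0: walk · to L0
  L9←L6: walk L6→L5→L2 to L0
  L9←L8: walk L8→L5→L2 to L0
  DF(L0)=∅
  DF(L1)=∅
  DF(L2)={L9}
  DF(L3)={L3}
  DF(L4)={L3}
  DF(L5)={L9}
  DF(L6)={L8,L9}
  DF(L7)={L8}
  DF(L8)={L9}
  DF(L9)=∅

φ for g: defs {L1,L4,L9}
  DF⁺ = {L3}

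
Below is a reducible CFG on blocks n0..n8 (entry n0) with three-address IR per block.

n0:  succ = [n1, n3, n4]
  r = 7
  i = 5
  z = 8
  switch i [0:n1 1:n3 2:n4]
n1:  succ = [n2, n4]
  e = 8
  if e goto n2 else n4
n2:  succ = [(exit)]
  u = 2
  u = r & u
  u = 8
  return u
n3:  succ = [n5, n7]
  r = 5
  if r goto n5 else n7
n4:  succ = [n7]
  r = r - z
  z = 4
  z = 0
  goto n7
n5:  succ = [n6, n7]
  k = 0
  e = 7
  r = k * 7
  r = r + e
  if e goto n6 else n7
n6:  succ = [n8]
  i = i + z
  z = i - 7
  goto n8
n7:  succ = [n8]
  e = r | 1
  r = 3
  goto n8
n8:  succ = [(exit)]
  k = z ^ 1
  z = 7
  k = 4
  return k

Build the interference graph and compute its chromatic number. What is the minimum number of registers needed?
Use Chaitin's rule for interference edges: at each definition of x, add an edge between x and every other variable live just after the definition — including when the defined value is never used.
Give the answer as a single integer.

Answer: 4

Analysis:
def/use:
  n0: def={i,r,z} ue=∅
  n1: def={e} ue=∅
  n2: def={u} ue={r}
  n3: def={r} ue=∅
  n4: def={r,z} ue={r,z}
  n5: def={e,k,r} ue=∅
  n6: def={i,z} ue={i,z}
  n7: def={e,r} ue={r}
  n8: def={k,z} ue={z}

Liveness:
  n0 li=∅ lo={i,r,z}
  n1 li={r,z} lo={r,z}
  n2 li={r} lo=∅
  n3 li={i,z} lo={i,r,z}
  n4 li={r,z} lo={r,z}
  n5 li={i,z} lo={i,r,z}
  n6 li={i,z} lo={z}
  n7 li={r,z} lo={z}
  n8 li={z} lo=∅

Conflict graph:
  e: {i,k,r,z}
  i: {e,k,r,z}
  k: {e,i,z}
  r: {e,i,u,z}
  u: {r}
  z: {e,i,k,r}

Registers:
  lower bound: {e,i,k,z} mutually conflict ⇒ χ ≥ 4
  4-colouring: r0={e,u}  r1={i}  r2={k,r}  r3={z}
  χ = 4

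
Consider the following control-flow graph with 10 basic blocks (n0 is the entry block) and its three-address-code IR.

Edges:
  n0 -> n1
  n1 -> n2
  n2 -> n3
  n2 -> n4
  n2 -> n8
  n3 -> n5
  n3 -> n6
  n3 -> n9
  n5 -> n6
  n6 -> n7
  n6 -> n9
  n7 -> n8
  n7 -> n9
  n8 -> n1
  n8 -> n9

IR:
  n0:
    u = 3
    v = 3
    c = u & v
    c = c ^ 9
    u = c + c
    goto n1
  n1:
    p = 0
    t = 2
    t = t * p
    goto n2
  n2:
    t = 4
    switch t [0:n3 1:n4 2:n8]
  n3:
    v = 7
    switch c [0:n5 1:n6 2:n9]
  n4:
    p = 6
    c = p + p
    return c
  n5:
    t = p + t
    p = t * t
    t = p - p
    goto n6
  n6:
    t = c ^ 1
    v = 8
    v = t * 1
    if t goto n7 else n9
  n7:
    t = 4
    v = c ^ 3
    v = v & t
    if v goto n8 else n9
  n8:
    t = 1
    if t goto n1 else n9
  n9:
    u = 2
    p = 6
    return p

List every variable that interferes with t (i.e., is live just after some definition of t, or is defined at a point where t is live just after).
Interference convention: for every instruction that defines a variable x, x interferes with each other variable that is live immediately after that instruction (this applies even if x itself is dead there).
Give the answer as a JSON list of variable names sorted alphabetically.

def/use:
  n0: def={c,u,v} ue=∅
  n1: def={p,t} ue=∅
  n2: def={t} ue=∅
  n3: def={v} ue={c}
  n4: def={c,p} ue=∅
  n5: def={p,t} ue={p,t}
  n6: def={t,v} ue={c}
  n7: def={t,v} ue={c}
  n8: def={t} ue=∅
  n9: def={p,u} ue=∅

Liveness:
  live n0: ∅→{c}
  live n1: {c}→{c,p}
  live n2: {c,p}→{c,p,t}
  live n3: {c,p,t}→{c,p,t}
  live n4: ∅→∅
  live n5: {c,p,t}→{c}
  live n6: {c}→{c}
  live n7: {c}→{c}
  live n8: {c}→{c}
  live n9: ∅→∅

Interference:
  c — {p,t,u,v}
  p — {c,t,v}
  t — {c,p,v}
  u — {c,v}
  v — {c,p,t,u}

N(t) = ["c", "p", "v"]

Answer: ["c", "p", "v"]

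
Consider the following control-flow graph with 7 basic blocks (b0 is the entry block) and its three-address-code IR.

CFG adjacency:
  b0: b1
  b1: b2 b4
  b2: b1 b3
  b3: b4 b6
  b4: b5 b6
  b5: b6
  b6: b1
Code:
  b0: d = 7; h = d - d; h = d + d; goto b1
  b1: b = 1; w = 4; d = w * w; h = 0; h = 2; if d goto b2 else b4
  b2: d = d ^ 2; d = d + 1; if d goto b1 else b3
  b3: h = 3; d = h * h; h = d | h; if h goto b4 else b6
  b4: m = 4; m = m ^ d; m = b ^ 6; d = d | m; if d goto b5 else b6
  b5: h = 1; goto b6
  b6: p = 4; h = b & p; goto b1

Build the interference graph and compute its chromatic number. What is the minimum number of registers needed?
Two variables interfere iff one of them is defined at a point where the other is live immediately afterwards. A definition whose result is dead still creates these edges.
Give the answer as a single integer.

def/use:
  b0: def={d,h} ue=∅
  b1: def={b,d,h,w} ue=∅
  b2: def={d} ue={d}
  b3: def={d,h} ue=∅
  b4: def={d,m} ue={b,d}
  b5: def={h} ue=∅
  b6: def={h,p} ue={b}

Liveness:
  live b0: ∅→∅
  live b1: ∅→{b,d}
  live b2: {b,d}→{b}
  live b3: {b}→{b,d}
  live b4: {b,d}→{b}
  live b5: {b}→{b}
  live b6: {b}→∅

Interfere edges:
  b↔{d,h,m,p,w}
  d↔{b,h,m}
  h↔{b,d}
  m↔{b,d}
  p↔{b}
  w↔{b}

Colouring:
  clique {b,d,h} ⇒ need ≥ 3
  3-colouring: R0={b}  R1={d,p,w}  R2={h,m}
  χ = 3

Answer: 3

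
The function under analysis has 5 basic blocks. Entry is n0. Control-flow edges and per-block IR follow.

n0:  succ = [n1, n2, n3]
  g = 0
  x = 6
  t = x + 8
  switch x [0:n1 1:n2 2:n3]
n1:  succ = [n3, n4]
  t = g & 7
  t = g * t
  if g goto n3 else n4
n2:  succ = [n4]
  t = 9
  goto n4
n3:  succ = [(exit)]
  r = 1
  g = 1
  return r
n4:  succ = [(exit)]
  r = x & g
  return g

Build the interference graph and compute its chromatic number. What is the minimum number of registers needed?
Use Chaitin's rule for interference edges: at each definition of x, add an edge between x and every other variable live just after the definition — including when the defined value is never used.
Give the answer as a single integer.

Answer: 3

Derivation:
Block summaries:
  n0: def={g,t,x} ue=∅
  n1: def={t} ue={g}
  n2: def={t} ue=∅
  n3: def={g,r} ue=∅
  n4: def={r} ue={g,x}

Live sets:
  n0 li=∅ lo={g,x}
  n1 li={g,x} lo={g,x}
  n2 li={g,x} lo={g,x}
  n3 li=∅ lo=∅
  n4 li={g,x} lo=∅

Conflict graph:
  g — {r,t,x}
  r — {g}
  t — {g,x}
  x — {g,t}

Colouring:
  {g,t,x} pairwise interfere (3-clique) ⇒ χ ≥ 3
  3-colouring: c0={g}  c1={r,t}  c2={x}
  χ = 3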